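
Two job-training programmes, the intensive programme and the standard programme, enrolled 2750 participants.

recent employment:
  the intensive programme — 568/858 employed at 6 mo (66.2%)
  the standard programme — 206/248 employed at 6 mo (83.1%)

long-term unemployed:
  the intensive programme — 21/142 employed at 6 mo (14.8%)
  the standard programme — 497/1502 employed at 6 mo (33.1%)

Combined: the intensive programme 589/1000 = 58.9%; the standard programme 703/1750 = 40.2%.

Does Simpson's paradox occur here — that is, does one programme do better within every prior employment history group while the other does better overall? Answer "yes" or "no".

Within each prior employment history level (recent employment 66.2% vs 83.1%; long-term unemployed 14.8% vs 33.1%), the standard programme has the higher rate every time. Pooled: 58.9% vs 40.2% — the intensive programme has the higher rate overall. The two comparisons disagree.

yes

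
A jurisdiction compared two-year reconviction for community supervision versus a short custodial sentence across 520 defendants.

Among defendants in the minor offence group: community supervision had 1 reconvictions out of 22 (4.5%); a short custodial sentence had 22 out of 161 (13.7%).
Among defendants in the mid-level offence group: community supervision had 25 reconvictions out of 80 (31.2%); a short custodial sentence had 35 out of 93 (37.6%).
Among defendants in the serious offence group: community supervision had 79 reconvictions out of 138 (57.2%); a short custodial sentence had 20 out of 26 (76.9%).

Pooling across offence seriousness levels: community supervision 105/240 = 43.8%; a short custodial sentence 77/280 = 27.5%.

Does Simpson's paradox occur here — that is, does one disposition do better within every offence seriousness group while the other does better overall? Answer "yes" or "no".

Within each offence seriousness level (minor offence 4.5% vs 13.7%; mid-level offence 31.2% vs 37.6%; serious offence 57.2% vs 76.9%), community supervision has the lower rate every time. Pooled: 43.8% vs 27.5% — a short custodial sentence has the lower rate overall. The two comparisons disagree.

yes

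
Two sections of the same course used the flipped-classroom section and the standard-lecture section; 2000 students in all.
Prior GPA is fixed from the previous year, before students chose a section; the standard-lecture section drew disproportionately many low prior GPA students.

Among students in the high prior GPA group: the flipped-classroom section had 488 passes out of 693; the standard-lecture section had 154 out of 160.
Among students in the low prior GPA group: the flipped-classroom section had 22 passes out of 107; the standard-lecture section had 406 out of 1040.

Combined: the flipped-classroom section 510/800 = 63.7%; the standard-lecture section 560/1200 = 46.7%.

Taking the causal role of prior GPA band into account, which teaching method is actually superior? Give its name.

the standard-lecture section

the standard-lecture section is higher inside every prior GPA band stratum but the flipped-classroom section is higher in aggregate. Whether to stratify depends on how prior GPA band relates to the teaching method.
Here prior GPA band is a common cause — it drives both which teaching method a case falls under and the outcome. The crude comparison mixes populations; the stratum-specific rates are the causally relevant ones.
Within each level — high prior GPA: 70.4% vs 96.2%; low prior GPA: 20.6% vs 39.0% — the standard-lecture section is higher every time.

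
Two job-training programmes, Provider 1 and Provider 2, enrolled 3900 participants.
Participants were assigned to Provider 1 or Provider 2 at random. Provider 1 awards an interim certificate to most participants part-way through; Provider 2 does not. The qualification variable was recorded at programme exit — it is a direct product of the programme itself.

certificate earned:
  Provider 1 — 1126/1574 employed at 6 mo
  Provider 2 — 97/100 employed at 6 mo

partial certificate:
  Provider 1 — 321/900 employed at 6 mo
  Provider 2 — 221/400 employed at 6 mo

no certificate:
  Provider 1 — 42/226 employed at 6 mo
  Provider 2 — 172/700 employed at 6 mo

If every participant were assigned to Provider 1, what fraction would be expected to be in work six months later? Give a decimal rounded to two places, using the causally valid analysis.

0.55

The qualification attained during the programme-specific comparison favours Provider 2 throughout, but the pooled figures favour Provider 1. The question is whether to condition on qualification attained during the programme.
Qualification attained during the programme is downstream of the programme. One should not condition on a consequence of treatment, so the overall rates are the right comparison.
So P(outcome | do(Provider 1)) is just the pooled rate for Provider 1: 1489/2700 = 0.551.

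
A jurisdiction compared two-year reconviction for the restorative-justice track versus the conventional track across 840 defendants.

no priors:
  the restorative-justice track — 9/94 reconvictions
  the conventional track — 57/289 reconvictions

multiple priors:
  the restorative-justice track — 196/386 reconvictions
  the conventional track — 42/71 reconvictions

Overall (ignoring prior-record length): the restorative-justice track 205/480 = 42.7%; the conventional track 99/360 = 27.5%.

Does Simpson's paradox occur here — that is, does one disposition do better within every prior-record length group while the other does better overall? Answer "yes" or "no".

yes

Within each prior-record length level (no priors 9.6% vs 19.7%; multiple priors 50.8% vs 59.2%), the restorative-justice track has the lower rate every time. Pooled: 42.7% vs 27.5% — the conventional track has the lower rate overall. The two comparisons disagree.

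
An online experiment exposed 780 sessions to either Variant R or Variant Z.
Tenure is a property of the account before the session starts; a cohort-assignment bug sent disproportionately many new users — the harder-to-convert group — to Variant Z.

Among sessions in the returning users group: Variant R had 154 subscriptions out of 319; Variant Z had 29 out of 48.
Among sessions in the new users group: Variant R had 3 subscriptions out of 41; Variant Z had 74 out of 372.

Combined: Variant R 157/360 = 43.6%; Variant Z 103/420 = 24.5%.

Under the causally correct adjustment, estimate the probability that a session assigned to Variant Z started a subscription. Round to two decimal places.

Variant Z is higher inside every user tenure stratum but Variant R is higher in aggregate. Whether to stratify depends on how user tenure relates to the variant.
The imbalance in user tenure arose from how sessions were allocated, not from anything the variant did; and user tenure independently affects the outcome. The pooled gap is confounded — condition on user tenure.
Standardising Variant Z to the population user tenure mix: 0.471·29/48 + 0.529·74/372 = 0.390.

0.39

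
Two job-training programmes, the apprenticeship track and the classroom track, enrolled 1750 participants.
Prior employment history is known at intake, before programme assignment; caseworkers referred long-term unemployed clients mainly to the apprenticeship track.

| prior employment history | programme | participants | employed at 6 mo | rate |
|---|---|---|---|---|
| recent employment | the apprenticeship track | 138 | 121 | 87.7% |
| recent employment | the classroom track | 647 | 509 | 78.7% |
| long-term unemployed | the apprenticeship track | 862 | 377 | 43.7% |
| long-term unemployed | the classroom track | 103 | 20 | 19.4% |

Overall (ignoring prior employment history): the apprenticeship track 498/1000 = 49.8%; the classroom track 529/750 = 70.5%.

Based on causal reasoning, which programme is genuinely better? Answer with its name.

the apprenticeship track

Nothing the programme does changes prior employment history; the imbalance is an allocation artefact. With prior employment history also predicting the outcome, the pooled figure is confounded, and the within-stratum comparison is the causal one.
Within each level — recent employment: 87.7% vs 78.7%; long-term unemployed: 43.7% vs 19.4% — the apprenticeship track is higher every time.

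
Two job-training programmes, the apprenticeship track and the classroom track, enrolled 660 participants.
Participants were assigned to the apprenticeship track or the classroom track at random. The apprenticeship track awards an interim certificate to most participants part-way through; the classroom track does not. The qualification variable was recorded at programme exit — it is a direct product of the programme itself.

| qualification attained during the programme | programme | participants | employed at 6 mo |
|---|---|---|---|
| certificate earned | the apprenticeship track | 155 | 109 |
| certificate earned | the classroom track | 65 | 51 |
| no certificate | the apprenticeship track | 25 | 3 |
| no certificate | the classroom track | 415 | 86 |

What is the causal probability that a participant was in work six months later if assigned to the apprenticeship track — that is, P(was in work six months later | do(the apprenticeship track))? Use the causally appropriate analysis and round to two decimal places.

The stratified and pooled comparisons disagree (the classroom track wins within each qualification attained during the programme; the apprenticeship track wins overall), so the answer turns on the causal role of qualification attained during the programme.
Because the programme influences qualification attained during the programme, qualification attained during the programme is a post-treatment mediator, not a confounder. Stratifying on it would bias the estimate; the causal effect is the crude pooled difference.
So P(outcome | do(the apprenticeship track)) is just the pooled rate for the apprenticeship track: 112/180 = 0.622.

0.62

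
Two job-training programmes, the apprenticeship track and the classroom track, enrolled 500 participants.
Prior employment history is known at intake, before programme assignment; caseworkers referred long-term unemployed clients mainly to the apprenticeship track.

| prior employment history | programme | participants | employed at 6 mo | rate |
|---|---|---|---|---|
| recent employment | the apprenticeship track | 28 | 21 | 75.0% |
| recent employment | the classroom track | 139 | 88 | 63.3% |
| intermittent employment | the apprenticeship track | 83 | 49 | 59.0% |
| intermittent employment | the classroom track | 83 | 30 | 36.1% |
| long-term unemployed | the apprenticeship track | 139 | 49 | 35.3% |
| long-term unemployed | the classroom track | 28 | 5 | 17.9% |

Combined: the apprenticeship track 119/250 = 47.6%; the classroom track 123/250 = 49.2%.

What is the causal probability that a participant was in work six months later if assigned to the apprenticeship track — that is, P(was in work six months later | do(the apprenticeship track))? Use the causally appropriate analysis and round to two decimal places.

0.56

Within every prior employment history level the apprenticeship track has the higher rate, yet pooled the classroom track does — Simpson's reversal.
The imbalance in prior employment history arose from how participants were allocated, not from anything the programme did; and prior employment history independently affects the outcome. The pooled gap is confounded — condition on prior employment history.
Standardising the apprenticeship track to the population prior employment history mix: 0.334·21/28 + 0.332·49/83 + 0.334·49/139 = 0.564.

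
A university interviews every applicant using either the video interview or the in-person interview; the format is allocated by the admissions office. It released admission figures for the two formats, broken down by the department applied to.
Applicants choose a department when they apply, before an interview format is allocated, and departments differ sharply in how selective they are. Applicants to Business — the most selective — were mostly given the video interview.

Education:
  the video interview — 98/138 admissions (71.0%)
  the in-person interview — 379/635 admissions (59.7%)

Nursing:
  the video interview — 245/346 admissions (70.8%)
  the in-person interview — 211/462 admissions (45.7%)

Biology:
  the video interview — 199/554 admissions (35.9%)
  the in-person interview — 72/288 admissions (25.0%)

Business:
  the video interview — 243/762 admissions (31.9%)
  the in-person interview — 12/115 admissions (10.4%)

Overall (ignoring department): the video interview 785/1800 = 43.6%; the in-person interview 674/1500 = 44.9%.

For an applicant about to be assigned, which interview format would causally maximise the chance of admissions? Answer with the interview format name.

the video interview

The department-specific comparison favours the video interview throughout, but the pooled figures favour the in-person interview. The question is whether to condition on department.
Department is set before the interview format has any effect — it is not caused by the interview format — and it independently drives the outcome. That makes it a confounder, so the causal comparison is within department levels.
Within each level — Education: 71.0% vs 59.7%; Nursing: 70.8% vs 45.7%; Biology: 35.9% vs 25.0%; Business: 31.9% vs 10.4% — the video interview is higher every time.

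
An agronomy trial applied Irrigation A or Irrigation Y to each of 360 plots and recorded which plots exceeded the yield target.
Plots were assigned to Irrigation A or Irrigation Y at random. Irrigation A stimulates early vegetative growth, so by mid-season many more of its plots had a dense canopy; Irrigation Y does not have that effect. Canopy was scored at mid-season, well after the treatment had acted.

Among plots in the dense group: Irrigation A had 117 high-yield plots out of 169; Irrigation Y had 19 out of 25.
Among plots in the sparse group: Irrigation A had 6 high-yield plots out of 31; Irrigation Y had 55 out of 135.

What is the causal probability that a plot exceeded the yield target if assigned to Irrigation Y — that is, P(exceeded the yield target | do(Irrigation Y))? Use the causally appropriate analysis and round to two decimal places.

0.46

The stratified and pooled comparisons disagree (Irrigation Y wins within each mid-season canopy; Irrigation A wins overall), so the answer turns on the causal role of mid-season canopy.
Mid-season canopy is downstream of the irrigation. One should not condition on a consequence of treatment, so the overall rates are the right comparison.
So P(outcome | do(Irrigation Y)) is just the pooled rate for Irrigation Y: 74/160 = 0.463.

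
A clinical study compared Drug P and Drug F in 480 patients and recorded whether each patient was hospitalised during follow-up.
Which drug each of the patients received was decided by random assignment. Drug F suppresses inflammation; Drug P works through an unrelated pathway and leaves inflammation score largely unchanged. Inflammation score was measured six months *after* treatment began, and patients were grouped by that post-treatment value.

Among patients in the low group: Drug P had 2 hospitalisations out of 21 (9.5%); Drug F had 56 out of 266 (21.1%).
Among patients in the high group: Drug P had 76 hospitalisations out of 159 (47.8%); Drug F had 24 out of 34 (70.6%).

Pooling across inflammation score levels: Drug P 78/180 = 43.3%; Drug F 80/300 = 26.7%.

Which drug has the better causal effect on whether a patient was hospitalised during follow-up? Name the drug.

The inflammation score-specific comparison favours Drug P throughout, but the pooled figures favour Drug F. The question is whether to condition on inflammation score.
The distribution of inflammation score is itself part of what the drug does — it is an intermediate outcome. Holding it fixed would remove that part of the effect; the total effect is the pooled difference.
Pooled: Drug P 43.3% vs Drug F 26.7%; Drug F is lower overall.

Drug F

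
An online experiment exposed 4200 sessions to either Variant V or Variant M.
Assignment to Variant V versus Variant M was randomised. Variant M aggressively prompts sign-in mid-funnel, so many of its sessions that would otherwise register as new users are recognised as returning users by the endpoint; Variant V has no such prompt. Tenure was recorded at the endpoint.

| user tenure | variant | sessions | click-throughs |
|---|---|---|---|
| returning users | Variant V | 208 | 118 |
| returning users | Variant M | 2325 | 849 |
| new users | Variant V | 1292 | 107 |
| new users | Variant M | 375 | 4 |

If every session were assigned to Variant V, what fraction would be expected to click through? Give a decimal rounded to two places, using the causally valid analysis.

Within every user tenure level Variant V has the higher rate, yet pooled Variant M does — Simpson's reversal.
User tenure here is a post-treatment variable shaped by the variant; conditioning on it would introduce bias rather than remove it. The overall comparison is the causal one.
So P(outcome | do(Variant V)) is just the pooled rate for Variant V: 225/1500 = 0.150.

0.15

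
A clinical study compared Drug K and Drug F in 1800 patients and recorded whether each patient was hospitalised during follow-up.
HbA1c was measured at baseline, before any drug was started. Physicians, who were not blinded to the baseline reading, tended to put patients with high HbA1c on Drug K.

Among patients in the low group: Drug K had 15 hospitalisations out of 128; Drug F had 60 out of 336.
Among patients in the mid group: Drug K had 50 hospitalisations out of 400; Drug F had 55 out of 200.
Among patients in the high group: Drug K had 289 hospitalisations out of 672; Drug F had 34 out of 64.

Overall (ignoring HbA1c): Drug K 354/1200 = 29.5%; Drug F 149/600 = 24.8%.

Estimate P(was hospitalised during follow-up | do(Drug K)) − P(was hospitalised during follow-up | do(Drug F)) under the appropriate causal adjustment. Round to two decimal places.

Within every HbA1c level Drug K has the lower rate, yet pooled Drug F does — Simpson's reversal.
Nothing the drug does changes HbA1c; the imbalance is an allocation artefact. With HbA1c also predicting the outcome, the pooled figure is confounded, and the within-stratum comparison is the causal one.
Adjusting over the population distribution of HbA1c: 0.258·(0.117−0.179) + 0.333·(0.125−0.275) + 0.409·(0.430−0.531) = -0.107.

-0.11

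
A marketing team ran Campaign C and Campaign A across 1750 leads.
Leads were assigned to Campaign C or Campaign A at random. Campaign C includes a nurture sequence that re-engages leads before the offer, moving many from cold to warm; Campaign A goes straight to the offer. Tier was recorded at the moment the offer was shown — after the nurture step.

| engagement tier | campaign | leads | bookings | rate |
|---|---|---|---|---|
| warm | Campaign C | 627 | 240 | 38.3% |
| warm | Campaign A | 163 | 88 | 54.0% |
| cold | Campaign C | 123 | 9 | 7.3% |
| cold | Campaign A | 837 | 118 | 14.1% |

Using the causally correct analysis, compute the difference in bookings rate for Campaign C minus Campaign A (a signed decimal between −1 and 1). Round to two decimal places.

Within every engagement tier level Campaign A has the higher rate, yet pooled Campaign C does — Simpson's reversal.
The distribution of engagement tier is itself part of what the campaign does — it is an intermediate outcome. Holding it fixed would remove that part of the effect; the total effect is the pooled difference.
The causal difference is the pooled difference: 0.332 − 0.206 = +0.126.

+0.13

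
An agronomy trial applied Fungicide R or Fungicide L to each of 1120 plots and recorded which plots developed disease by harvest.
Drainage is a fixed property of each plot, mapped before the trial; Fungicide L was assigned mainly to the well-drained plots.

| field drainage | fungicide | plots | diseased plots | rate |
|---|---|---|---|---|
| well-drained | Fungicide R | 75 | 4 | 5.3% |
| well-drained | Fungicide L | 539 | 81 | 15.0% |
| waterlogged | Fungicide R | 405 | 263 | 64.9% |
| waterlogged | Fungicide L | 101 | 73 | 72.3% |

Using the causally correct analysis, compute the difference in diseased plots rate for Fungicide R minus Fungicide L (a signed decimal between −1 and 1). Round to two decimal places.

-0.09

The stratified and pooled comparisons disagree (Fungicide R wins within each field drainage; Fungicide L wins overall), so the answer turns on the causal role of field drainage.
Here field drainage is a common cause — it drives both which fungicide a case falls under and the outcome. The crude comparison mixes populations; the stratum-specific rates are the causally relevant ones.
Adjusting over the population distribution of field drainage: 0.548·(0.053−0.150) + 0.452·(0.649−0.723) = -0.086.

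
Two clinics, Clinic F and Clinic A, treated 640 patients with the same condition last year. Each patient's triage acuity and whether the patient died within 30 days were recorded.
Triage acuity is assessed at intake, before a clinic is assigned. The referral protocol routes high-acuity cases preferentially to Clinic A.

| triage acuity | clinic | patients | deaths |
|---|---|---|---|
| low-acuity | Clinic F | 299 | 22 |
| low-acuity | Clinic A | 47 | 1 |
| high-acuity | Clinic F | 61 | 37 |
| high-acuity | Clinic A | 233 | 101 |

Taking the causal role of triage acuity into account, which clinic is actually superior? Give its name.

Clinic A

Triage acuity is set before the clinic has any effect — it is not caused by the clinic — and it independently drives the outcome. That makes it a confounder, so the causal comparison is within triage acuity levels.
Within each level — low-acuity: 7.4% vs 2.1%; high-acuity: 60.7% vs 43.3% — Clinic A is lower every time.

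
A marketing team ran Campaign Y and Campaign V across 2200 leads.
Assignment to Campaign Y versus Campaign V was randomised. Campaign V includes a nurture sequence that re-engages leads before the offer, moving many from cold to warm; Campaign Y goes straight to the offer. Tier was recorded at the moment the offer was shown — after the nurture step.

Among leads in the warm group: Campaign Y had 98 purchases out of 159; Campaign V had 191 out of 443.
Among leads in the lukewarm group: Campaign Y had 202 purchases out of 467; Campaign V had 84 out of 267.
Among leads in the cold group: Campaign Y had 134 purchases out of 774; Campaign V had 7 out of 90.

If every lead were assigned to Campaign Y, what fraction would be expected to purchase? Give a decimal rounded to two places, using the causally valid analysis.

Because the campaign influences engagement tier, engagement tier is a post-treatment mediator, not a confounder. Stratifying on it would bias the estimate; the causal effect is the crude pooled difference.
So P(outcome | do(Campaign Y)) is just the pooled rate for Campaign Y: 434/1400 = 0.310.

0.31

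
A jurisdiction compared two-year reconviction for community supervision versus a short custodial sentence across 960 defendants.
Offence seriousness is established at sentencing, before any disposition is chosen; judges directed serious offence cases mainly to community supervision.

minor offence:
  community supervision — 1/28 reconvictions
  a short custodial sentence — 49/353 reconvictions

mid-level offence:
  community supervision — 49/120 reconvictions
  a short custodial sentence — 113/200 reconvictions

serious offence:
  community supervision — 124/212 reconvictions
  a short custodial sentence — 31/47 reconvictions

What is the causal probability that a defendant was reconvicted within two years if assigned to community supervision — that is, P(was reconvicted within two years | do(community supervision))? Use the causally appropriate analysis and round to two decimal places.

Offence seriousness satisfies the back-door criterion: it is not a descendant of the disposition, and it blocks the spurious path from disposition to outcome. Adjusting for it (i.e., using the within-offence seriousness rates) gives the causal effect.
Standardising community supervision to the population offence seriousness mix: 0.397·1/28 + 0.333·49/120 + 0.270·124/212 = 0.308.

0.31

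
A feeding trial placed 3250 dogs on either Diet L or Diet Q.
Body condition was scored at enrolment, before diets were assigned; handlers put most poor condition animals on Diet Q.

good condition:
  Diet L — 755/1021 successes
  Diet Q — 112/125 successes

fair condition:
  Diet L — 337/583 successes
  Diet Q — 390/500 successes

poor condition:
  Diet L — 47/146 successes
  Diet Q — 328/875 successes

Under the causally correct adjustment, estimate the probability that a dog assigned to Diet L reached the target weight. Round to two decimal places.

Since starting body condition is a pre-existing factor (not a product of the diet) and it affects the outcome on its own, it is a confounder. The stratified rates, not the pooled rate, identify the causal effect.
Standardising Diet L to the population starting body condition mix: 0.353·755/1021 + 0.333·337/583 + 0.314·47/146 = 0.555.

0.55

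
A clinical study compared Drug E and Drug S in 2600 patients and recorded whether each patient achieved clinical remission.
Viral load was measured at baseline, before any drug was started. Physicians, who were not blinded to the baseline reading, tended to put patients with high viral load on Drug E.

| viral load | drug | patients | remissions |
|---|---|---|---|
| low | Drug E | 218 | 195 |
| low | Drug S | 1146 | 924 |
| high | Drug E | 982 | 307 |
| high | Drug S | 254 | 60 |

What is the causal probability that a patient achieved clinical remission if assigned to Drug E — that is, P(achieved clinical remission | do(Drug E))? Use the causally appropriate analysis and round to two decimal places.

Nothing the drug does changes viral load; the imbalance is an allocation artefact. With viral load also predicting the outcome, the pooled figure is confounded, and the within-stratum comparison is the causal one.
Standardising Drug E to the population viral load mix: 0.525·195/218 + 0.475·307/982 = 0.618.

0.62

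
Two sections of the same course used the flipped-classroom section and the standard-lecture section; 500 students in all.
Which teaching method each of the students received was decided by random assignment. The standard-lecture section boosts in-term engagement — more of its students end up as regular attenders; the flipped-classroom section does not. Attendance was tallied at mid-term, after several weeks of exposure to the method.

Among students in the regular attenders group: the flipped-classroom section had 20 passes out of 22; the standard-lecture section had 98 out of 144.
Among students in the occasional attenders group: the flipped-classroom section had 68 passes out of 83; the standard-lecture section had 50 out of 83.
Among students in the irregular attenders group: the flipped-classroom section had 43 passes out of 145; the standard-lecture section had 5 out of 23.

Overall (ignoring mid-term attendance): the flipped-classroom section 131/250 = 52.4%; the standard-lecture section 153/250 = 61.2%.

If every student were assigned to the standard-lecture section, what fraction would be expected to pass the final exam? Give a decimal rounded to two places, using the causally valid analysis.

0.61

Stratifying would compare teaching methods among students the teaching methods themselves sorted into mid-term attendance groups — a form of selection on an intermediate. The unconditioned pooled rates give the total causal effect.
So P(outcome | do(the standard-lecture section)) is just the pooled rate for the standard-lecture section: 153/250 = 0.612.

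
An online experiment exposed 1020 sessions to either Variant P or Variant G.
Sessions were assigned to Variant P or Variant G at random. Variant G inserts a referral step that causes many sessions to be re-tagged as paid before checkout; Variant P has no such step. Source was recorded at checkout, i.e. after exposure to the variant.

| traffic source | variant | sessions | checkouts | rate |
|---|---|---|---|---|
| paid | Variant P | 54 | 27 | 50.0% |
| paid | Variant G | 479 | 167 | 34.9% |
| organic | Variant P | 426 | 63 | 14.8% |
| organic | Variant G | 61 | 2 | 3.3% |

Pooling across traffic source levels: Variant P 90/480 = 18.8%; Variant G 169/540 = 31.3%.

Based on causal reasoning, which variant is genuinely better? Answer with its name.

Variant G

Stratifying would compare variants among sessions the variants themselves sorted into traffic source groups — a form of selection on an intermediate. The unconditioned pooled rates give the total causal effect.
Pooled: Variant P 18.8% vs Variant G 31.3%; Variant G is higher overall.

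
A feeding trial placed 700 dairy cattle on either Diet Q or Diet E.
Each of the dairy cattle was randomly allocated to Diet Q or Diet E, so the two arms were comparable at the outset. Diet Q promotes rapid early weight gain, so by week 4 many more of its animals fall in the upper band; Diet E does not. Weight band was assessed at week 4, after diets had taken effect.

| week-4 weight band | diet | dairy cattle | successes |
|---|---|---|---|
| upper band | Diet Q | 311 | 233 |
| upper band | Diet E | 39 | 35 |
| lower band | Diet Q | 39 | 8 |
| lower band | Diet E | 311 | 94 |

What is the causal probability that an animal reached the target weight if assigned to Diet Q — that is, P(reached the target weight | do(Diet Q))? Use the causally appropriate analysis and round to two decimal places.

Week-4 weight band is downstream of the diet. One should not condition on a consequence of treatment, so the overall rates are the right comparison.
So P(outcome | do(Diet Q)) is just the pooled rate for Diet Q: 241/350 = 0.689.

0.69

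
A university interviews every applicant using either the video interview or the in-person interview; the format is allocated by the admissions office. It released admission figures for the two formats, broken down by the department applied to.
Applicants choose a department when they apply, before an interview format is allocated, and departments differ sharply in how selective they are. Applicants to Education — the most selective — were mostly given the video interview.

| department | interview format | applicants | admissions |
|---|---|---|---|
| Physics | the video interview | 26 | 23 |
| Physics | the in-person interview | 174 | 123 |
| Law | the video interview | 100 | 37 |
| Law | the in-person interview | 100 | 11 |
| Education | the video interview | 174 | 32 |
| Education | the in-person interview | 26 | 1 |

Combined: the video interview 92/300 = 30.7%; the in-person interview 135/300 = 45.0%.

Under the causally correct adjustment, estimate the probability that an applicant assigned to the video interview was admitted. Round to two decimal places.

0.48

the video interview is higher inside every department stratum but the in-person interview is higher in aggregate. Whether to stratify depends on how department relates to the interview format.
Since department is a pre-existing factor (not a product of the interview format) and it affects the outcome on its own, it is a confounder. The stratified rates, not the pooled rate, identify the causal effect.
Standardising the video interview to the population department mix: 0.333·23/26 + 0.333·37/100 + 0.333·32/174 = 0.480.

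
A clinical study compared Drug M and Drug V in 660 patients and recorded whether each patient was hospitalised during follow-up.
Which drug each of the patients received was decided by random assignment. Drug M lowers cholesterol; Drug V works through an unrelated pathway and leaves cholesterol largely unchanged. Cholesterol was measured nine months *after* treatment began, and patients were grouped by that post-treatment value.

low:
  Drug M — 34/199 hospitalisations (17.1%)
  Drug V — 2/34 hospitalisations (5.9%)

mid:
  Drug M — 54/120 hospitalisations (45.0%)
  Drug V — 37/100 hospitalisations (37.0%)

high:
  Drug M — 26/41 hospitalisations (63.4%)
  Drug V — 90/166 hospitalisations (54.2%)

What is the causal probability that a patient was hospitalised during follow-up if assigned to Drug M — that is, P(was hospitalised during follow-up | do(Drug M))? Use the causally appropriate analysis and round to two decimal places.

Stratifying would compare drugs among patients the drugs themselves sorted into cholesterol groups — a form of selection on an intermediate. The unconditioned pooled rates give the total causal effect.
So P(outcome | do(Drug M)) is just the pooled rate for Drug M: 114/360 = 0.317.

0.32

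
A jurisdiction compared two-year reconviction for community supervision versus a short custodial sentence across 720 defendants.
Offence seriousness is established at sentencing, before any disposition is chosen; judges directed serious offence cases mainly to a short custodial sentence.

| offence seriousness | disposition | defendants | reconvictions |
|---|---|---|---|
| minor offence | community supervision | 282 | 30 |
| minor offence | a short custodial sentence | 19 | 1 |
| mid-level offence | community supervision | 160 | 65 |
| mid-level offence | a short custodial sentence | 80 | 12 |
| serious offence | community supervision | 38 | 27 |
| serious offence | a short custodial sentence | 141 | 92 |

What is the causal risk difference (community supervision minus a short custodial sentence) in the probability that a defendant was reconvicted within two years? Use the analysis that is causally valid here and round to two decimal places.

Within every offence seriousness level a short custodial sentence has the lower rate, yet pooled community supervision does — Simpson's reversal.
Since offence seriousness is a pre-existing factor (not a product of the disposition) and it affects the outcome on its own, it is a confounder. The stratified rates, not the pooled rate, identify the causal effect.
Adjusting over the population distribution of offence seriousness: 0.418·(0.106−0.053) + 0.333·(0.406−0.150) + 0.249·(0.711−0.652) = +0.122.

+0.12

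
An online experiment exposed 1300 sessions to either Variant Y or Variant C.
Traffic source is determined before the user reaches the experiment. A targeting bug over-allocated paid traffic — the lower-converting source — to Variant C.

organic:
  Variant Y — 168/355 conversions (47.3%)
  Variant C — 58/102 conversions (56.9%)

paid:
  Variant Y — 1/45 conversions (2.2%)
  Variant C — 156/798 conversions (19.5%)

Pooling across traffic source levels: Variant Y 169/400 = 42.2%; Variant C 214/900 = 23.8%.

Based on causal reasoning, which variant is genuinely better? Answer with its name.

Since traffic source is a pre-existing factor (not a product of the variant) and it affects the outcome on its own, it is a confounder. The stratified rates, not the pooled rate, identify the causal effect.
Within each level — organic: 47.3% vs 56.9%; paid: 2.2% vs 19.5% — Variant C is higher every time.

Variant C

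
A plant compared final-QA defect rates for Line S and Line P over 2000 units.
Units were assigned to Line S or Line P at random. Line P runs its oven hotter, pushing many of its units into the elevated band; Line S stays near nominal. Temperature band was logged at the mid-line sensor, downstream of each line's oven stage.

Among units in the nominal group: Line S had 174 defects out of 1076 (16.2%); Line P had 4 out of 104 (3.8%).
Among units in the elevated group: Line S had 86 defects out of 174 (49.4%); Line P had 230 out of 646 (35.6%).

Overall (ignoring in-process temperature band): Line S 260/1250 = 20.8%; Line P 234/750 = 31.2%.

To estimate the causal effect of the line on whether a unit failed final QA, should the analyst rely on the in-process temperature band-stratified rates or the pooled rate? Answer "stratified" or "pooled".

pooled

Because the line influences in-process temperature band, in-process temperature band is a post-treatment mediator, not a confounder. Stratifying on it would bias the estimate; the causal effect is the crude pooled difference.
Pooled: Line S 20.8% vs Line P 31.2%; Line S is lower overall.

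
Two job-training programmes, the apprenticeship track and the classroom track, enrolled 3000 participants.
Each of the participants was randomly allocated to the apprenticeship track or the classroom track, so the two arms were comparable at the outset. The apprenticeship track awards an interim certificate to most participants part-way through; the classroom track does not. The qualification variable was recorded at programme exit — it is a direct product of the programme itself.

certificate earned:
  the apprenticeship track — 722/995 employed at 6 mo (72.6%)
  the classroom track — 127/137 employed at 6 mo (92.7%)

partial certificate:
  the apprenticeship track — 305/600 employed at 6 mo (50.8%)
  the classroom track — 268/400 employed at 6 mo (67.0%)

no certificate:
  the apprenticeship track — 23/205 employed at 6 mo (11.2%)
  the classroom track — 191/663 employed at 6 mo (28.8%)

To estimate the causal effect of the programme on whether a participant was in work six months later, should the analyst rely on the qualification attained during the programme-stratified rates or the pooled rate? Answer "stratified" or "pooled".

Stratifying would compare programmes among participants the programmes themselves sorted into qualification attained during the programme groups — a form of selection on an intermediate. The unconditioned pooled rates give the total causal effect.
Pooled: the apprenticeship track 58.3% vs the classroom track 48.8%; the apprenticeship track is higher overall.

pooled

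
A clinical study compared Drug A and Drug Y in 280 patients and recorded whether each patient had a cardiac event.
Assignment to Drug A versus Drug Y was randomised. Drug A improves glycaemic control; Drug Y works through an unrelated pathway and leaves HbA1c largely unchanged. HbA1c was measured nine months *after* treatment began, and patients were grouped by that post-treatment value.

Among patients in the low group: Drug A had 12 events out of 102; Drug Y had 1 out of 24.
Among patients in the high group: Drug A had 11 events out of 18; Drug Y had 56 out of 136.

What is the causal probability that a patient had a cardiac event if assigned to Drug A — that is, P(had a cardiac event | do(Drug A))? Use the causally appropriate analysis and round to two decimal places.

Because the drug influences HbA1c, HbA1c is a post-treatment mediator, not a confounder. Stratifying on it would bias the estimate; the causal effect is the crude pooled difference.
So P(outcome | do(Drug A)) is just the pooled rate for Drug A: 23/120 = 0.192.

0.19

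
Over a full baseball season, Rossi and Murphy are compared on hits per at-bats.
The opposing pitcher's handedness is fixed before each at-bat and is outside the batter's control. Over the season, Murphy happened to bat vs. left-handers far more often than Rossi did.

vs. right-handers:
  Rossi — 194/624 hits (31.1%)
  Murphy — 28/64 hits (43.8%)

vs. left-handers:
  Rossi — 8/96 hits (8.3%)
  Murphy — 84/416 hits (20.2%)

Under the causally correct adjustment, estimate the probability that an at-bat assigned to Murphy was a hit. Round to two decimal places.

0.34

Pitcher handedness is set before the player has any effect — it is not caused by the player — and it independently drives the outcome. That makes it a confounder, so the causal comparison is within pitcher handedness levels.
Standardising Murphy to the population pitcher handedness mix: 0.573·28/64 + 0.427·84/416 = 0.337.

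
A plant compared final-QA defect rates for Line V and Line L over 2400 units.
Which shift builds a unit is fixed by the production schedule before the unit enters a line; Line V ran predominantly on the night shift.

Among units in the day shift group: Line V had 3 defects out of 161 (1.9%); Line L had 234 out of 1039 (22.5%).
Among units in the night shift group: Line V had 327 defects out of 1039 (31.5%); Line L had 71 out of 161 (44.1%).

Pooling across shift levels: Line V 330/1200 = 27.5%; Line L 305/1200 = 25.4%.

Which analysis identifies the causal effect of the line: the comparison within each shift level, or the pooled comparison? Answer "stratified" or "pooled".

stratified

Nothing the line does changes shift; the imbalance is an allocation artefact. With shift also predicting the outcome, the pooled figure is confounded, and the within-stratum comparison is the causal one.
Within each level — day shift: 1.9% vs 22.5%; night shift: 31.5% vs 44.1% — Line V is lower every time.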